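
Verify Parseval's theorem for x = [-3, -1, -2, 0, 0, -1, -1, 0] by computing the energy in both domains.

Time domain:
Σ|x[n]|² = |-3|² + |-1|² + |-2|² + |0|² + |0|² + |-1|² + |-1|² + |0|² = 16.0000

Frequency domain:
(1/8)Σ|X[k]|² = (1/8)(|-8|² + |-3+1i|² + |2i|² + |-3-1i|² + |-4|² + |-3+1i|² + |-2i|² + |-3-1i|²) = (1/8)·128.0000 = 16.0000

Both sides agree, confirming Parseval's theorem.

Σ|x[n]|² = (1/N)Σ|X[k]|² = 16.0000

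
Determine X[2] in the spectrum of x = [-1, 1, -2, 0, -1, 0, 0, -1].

X[2] = Σ(n=0 to 7) x[n] · ω_8^(2n) where ω_8 = e^(-2πi/8)
= (-1)·ω_8^0 + (1)·ω_8^2 + (-2)·ω_8^4 + (0)·ω_8^6 + (-1)·ω_8^8 + (0)·ω_8^10 + (0)·ω_8^12 + (-1)·ω_8^14

X[2] = -2i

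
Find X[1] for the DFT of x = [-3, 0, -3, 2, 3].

X[1] = Σ(n=0 to 4) x[n] · ω_5^(1n) where ω_5 = e^(-2πi/5)
= (-3)·ω_5^0 + (0)·ω_5^1 + (-3)·ω_5^2 + (2)·ω_5^3 + (3)·ω_5^4

X[1] = -1.2639+5.7921i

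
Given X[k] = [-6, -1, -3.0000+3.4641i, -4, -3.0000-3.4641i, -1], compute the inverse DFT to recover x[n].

x[n] = (1/6) Σ(k=0 to 5) X[k] · e^(2πikn/6)

Computing each x[n]:
x[0] = -3
x[1] = -1
x[2] = 0
x[3] = -1
x[4] = -2
x[5] = 1

x = [-3, -1, 0, -1, -2, 1]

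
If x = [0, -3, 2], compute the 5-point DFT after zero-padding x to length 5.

Original 3-point DFT: [-1, 0.5000+4.3301i, 0.5000-4.3301i]
Zero-padded 5-point DFT provides frequency interpolation.

DFT_5([x, 0, ...]) = [-1, -2.5451+1.6776i, 3.0451+3.6655i, 3.0451-3.6655i, -2.5451-1.6776i]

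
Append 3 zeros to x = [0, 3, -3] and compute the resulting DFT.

Original 3-point DFT: [0, -5.1962i, 5.1962i]
Zero-padded 6-point DFT provides frequency interpolation.

DFT_6([x, 0, ...]) = [0, 3, -5.1962i, -6, 5.1962i, 3]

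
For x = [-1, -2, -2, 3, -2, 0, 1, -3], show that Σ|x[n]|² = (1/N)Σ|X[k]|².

Time domain:
Σ|x[n]|² = |-1|² + |-2|² + |-2|² + |3|² + |-2|² + |0|² + |1|² + |-3|² = 32.0000

Frequency domain:
(1/8)Σ|X[k]|² = (1/8)(|-6|² + |-4.6569+0.1716i|² + |-2+2i|² + |6.6569-5.8284i|² + |-2|² + |6.6569+5.8284i|² + |-2-2i|² + |-4.6569-0.1716i|²) = (1/8)·256.0000 = 32.0000

Both sides agree, confirming Parseval's theorem.

Σ|x[n]|² = (1/N)Σ|X[k]|² = 32.0000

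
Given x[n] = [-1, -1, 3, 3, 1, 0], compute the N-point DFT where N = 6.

X[k] = Σ(n=0 to 5) x[n] · ω_6^(nk)
where ω_6 = e^(-2πi/6)

Computing each X[k]:
X[0] = 5
X[1] = -6.5000-0.8660i
X[2] = 0.5000+2.5981i
X[3] = 1
X[4] = 0.5000-2.5981i
X[5] = -6.5000+0.8660i

X = [5, -6.5000-0.8660i, 0.5000+2.5981i, 1, 0.5000-2.5981i, -6.5000+0.8660i]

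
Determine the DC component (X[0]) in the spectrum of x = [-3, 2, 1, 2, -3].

X[0] = Σ(n=0 to 4) x[n] · ω_5^0 = Σ x[n]
= (-3) + (2) + (1) + (2) + (-3)

X[0] = -1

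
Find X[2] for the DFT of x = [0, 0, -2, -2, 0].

X[2] = Σ(n=0 to 4) x[n] · ω_5^(2n) where ω_5 = e^(-2πi/5)
= (0)·ω_5^0 + (0)·ω_5^2 + (-2)·ω_5^4 + (-2)·ω_5^6 + (0)·ω_5^8

X[2] = -1.2361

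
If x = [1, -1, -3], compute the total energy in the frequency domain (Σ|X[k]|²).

Parseval: Σ|x[n]|² = (1/N)Σ|X[k]|², so Σ|X[k]|² = N·Σ|x[n]|² = 3·11.0000

Σ|X[k]|² = N·Σ|x[n]|² = 3·11.0000 = 33.0000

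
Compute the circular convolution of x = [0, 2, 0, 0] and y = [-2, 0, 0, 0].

(x ⊛ y)[n] = Σ(m=0 to 3) x[m] · y[(n-m) mod 4]

Computing each output sample:
(x ⊛ y)[0] = 0
(x ⊛ y)[1] = -4
(x ⊛ y)[2] = 0
(x ⊛ y)[3] = 0

x ⊛ y = [0, -4, 0, 0]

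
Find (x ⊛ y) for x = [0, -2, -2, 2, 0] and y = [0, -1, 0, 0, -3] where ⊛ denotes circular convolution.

(x ⊛ y)[n] = Σ(m=0 to 4) x[m] · y[(n-m) mod 5]

Computing each output sample:
(x ⊛ y)[0] = 6
(x ⊛ y)[1] = 6
(x ⊛ y)[2] = -4
(x ⊛ y)[3] = 2
(x ⊛ y)[4] = -2

x ⊛ y = [6, 6, -4, 2, -2]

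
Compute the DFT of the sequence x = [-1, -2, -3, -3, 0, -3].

X[k] = Σ(n=0 to 5) x[n] · ω_6^(nk)
where ω_6 = e^(-2πi/6)

Computing each X[k]:
X[0] = -12
X[1] = 1.0000+1.7321i
X[2] = -3.4641i
X[3] = 4
X[4] = 3.4641i
X[5] = 1.0000-1.7321i

X = [-12, 1.0000+1.7321i, -3.4641i, 4, 3.4641i, 1.0000-1.7321i]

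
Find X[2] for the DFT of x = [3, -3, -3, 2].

X[2] = Σ(n=0 to 3) x[n] · ω_4^(2n) where ω_4 = e^(-2πi/4)
= (3)·ω_4^0 + (-3)·ω_4^2 + (-3)·ω_4^4 + (2)·ω_4^6

X[2] = 1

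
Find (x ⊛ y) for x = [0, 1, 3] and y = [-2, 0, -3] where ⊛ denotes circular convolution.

(x ⊛ y)[n] = Σ(m=0 to 2) x[m] · y[(n-m) mod 3]

Computing each output sample:
(x ⊛ y)[0] = -3
(x ⊛ y)[1] = -11
(x ⊛ y)[2] = -6

x ⊛ y = [-3, -11, -6]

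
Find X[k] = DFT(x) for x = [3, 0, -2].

X[k] = Σ(n=0 to 2) x[n] · ω_3^(nk)
where ω_3 = e^(-2πi/3)

Computing each X[k]:
X[0] = 1
X[1] = 4.0000-1.7321i
X[2] = 4.0000+1.7321i

X = [1, 4.0000-1.7321i, 4.0000+1.7321i]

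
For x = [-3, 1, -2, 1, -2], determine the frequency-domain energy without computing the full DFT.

Parseval: Σ|x[n]|² = (1/N)Σ|X[k]|², so Σ|X[k]|² = N·Σ|x[n]|² = 5·19.0000

Σ|X[k]|² = N·Σ|x[n]|² = 5·19.0000 = 95.0000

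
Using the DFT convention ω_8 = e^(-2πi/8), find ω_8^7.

ω_8^7 = e^(-2πi·7/8)
= cos(-2π·7/8) + i·sin(-2π·7/8)
= cos(-14π/8) + i·sin(-14π/8)

ω_8^7 = cos(-14π/8) + i·sin(-14π/8) = 0.7071+0.7071i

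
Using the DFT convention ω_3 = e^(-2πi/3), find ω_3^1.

ω_3^1 = e^(-2πi·1/3)
= cos(-2π·1/3) + i·sin(-2π·1/3)
= cos(-2π/3) + i·sin(-2π/3)

ω_3^1 = cos(-2π/3) + i·sin(-2π/3) = -0.5000-0.8660i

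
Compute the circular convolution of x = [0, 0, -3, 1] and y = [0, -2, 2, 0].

(x ⊛ y)[n] = Σ(m=0 to 3) x[m] · y[(n-m) mod 4]

Computing each output sample:
(x ⊛ y)[0] = -8
(x ⊛ y)[1] = 2
(x ⊛ y)[2] = 0
(x ⊛ y)[3] = 6

x ⊛ y = [-8, 2, 0, 6]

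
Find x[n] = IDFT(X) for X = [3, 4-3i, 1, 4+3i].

x[n] = (1/4) Σ(k=0 to 3) X[k] · e^(2πikn/4)

Computing each x[n]:
x[0] = 3
x[1] = 2
x[2] = -1
x[3] = -1

x = [3, 2, -1, -1]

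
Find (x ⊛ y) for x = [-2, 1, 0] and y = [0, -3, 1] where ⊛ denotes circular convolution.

(x ⊛ y)[n] = Σ(m=0 to 2) x[m] · y[(n-m) mod 3]

Computing each output sample:
(x ⊛ y)[0] = 1
(x ⊛ y)[1] = 6
(x ⊛ y)[2] = -5

x ⊛ y = [1, 6, -5]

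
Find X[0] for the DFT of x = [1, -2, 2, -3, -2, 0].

X[0] = Σ(n=0 to 5) x[n] · ω_6^0 = Σ x[n]
= (1) + (-2) + (2) + (-3) + (-2) + (0)

X[0] = -4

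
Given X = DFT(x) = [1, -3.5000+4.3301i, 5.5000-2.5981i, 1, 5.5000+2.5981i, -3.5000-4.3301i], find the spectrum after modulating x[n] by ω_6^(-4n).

Modulation property: DFT(ω_6^(-4n)·x[n]) = X[(k-4) mod 6], so circularly shift X by 4 positions.

X[k-4] = [5.5000-2.5981i, 1, 5.5000+2.5981i, -3.5000-4.3301i, 1, -3.5000+4.3301i]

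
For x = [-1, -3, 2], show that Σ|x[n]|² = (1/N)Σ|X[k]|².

Time domain:
Σ|x[n]|² = |-1|² + |-3|² + |2|² = 14.0000

Frequency domain:
(1/3)Σ|X[k]|² = (1/3)(|-2|² + |-0.5000+4.3301i|² + |-0.5000-4.3301i|²) = (1/3)·42.0000 = 14.0000

Both sides agree, confirming Parseval's theorem.

Σ|x[n]|² = (1/N)Σ|X[k]|² = 14.0000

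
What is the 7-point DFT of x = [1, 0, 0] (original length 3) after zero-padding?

Original 3-point DFT: [1, 1, 1]
Zero-padded 7-point DFT provides frequency interpolation.

DFT_7([x, 0, ...]) = [1, 1, 1, 1, 1, 1, 1]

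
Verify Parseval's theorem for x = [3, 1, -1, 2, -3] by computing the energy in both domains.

Time domain:
Σ|x[n]|² = |3|² + |1|² + |-1|² + |2|² + |-3|² = 24.0000

Frequency domain:
(1/5)Σ|X[k]|² = (1/5)(|2|² + |1.5729-2.0409i|² + |4.9271-5.2043i|² + |4.9271+5.2043i|² + |1.5729+2.0409i|²) = (1/5)·120.0000 = 24.0000

Both sides agree, confirming Parseval's theorem.

Σ|x[n]|² = (1/N)Σ|X[k]|² = 24.0000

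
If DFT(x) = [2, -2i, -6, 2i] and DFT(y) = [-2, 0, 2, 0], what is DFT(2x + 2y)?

By linearity: DFT(2x + 2y) = 2·DFT(x) + 2·DFT(y)
= 2·[2, -2i, -6, 2i] + 2·[-2, 0, 2, 0]

Computing element-wise:
Z[0] = 2·(2) + 2·(-2) = 0
Z[1] = 2·(-2i) + 2·(0) = -4i
Z[2] = 2·(-6) + 2·(2) = -8
Z[3] = 2·(2i) + 2·(0) = 4i

DFT(2x + 2y) = 2·X + 2·Y = [0, -4i, -8, 4i]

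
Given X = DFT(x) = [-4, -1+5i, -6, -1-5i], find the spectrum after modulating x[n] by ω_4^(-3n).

Modulation property: DFT(ω_4^(-3n)·x[n]) = X[(k-3) mod 4], so circularly shift X by 3 positions.

X[k-3] = [-1+5i, -6, -1-5i, -4]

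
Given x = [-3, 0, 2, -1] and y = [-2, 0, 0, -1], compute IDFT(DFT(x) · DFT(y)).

(x ⊛ y)[n] = Σ(m=0 to 3) x[m] · y[(n-m) mod 4]

Computing each output sample:
(x ⊛ y)[0] = 6
(x ⊛ y)[1] = -2
(x ⊛ y)[2] = -3
(x ⊛ y)[3] = 5

x ⊛ y = [6, -2, -3, 5]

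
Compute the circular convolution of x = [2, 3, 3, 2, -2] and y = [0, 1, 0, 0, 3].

(x ⊛ y)[n] = Σ(m=0 to 4) x[m] · y[(n-m) mod 5]

Computing each output sample:
(x ⊛ y)[0] = 7
(x ⊛ y)[1] = 11
(x ⊛ y)[2] = 9
(x ⊛ y)[3] = -3
(x ⊛ y)[4] = 8

x ⊛ y = [7, 11, 9, -3, 8]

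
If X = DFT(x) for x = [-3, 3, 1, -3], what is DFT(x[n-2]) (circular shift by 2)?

Time shift by 2: X_shifted[k] = ω_4^(2k) · X[k]
Shifted x = [1, -3, -3, 3]

DFT(x[n-2]) = [-2, 4+6i, -2, 4-6i]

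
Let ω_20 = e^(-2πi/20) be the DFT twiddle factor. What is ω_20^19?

ω_20^19 = e^(-2πi·19/20)
= cos(-2π·19/20) + i·sin(-2π·19/20)
= cos(-38π/20) + i·sin(-38π/20)

ω_20^19 = cos(-38π/20) + i·sin(-38π/20) = 0.9511+0.3090i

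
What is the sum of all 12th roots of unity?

Sum of all nth roots of unity equals 0 for n > 1 (geometric series with r ≠ 1).

0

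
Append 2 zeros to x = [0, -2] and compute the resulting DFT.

Original 2-point DFT: [-2, 2]
Zero-padded 4-point DFT provides frequency interpolation.

DFT_4([x, 0, ...]) = [-2, 2i, 2, -2i]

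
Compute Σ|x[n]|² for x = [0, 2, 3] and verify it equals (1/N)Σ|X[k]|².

Time domain:
Σ|x[n]|² = |0|² + |2|² + |3|² = 13.0000

Frequency domain:
(1/3)Σ|X[k]|² = (1/3)(|5|² + |-2.5000+0.8660i|² + |-2.5000-0.8660i|²) = (1/3)·39.0000 = 13.0000

Both sides agree, confirming Parseval's theorem.

Σ|x[n]|² = (1/N)Σ|X[k]|² = 13.0000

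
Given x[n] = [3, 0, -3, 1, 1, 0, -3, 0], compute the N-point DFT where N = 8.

X[k] = Σ(n=0 to 7) x[n] · ω_8^(nk)
where ω_8 = e^(-2πi/8)

Computing each X[k]:
X[0] = -1
X[1] = 1.2929-0.7071i
X[2] = 10+1i
X[3] = 2.7071-0.7071i
X[4] = -3
X[5] = 2.7071+0.7071i
X[6] = 10-1i
X[7] = 1.2929+0.7071i

X = [-1, 1.2929-0.7071i, 10+1i, 2.7071-0.7071i, -3, 2.7071+0.7071i, 10-1i, 1.2929+0.7071i]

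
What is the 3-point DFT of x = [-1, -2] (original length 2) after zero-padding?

Original 2-point DFT: [-3, 1]
Zero-padded 3-point DFT provides frequency interpolation.

DFT_3([x, 0, ...]) = [-3, 1.7321i, -1.7321i]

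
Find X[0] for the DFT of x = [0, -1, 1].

X[0] = Σ(n=0 to 2) x[n] · ω_3^0 = Σ x[n]
= (0) + (-1) + (1)

X[0] = 0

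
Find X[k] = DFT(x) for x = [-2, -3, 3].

X[k] = Σ(n=0 to 2) x[n] · ω_3^(nk)
where ω_3 = e^(-2πi/3)

Computing each X[k]:
X[0] = -2
X[1] = -2.0000+5.1962i
X[2] = -2.0000-5.1962i

X = [-2, -2.0000+5.1962i, -2.0000-5.1962i]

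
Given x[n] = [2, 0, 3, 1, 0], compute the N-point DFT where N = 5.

X[k] = Σ(n=0 to 4) x[n] · ω_5^(nk)
where ω_5 = e^(-2πi/5)

Computing each X[k]:
X[0] = 6
X[1] = -1.2361-1.1756i
X[2] = 3.2361+1.9021i
X[3] = 3.2361-1.9021i
X[4] = -1.2361+1.1756i

X = [6, -1.2361-1.1756i, 3.2361+1.9021i, 3.2361-1.9021i, -1.2361+1.1756i]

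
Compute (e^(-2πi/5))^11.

Since ω_5^5 = 1, powers reduce modulo 5.
11 mod 5 = 1
So ω_5^11 = ω_5^1 = e^(-2πi·1/5)

ω_5^11 = ω_5^1 = 0.3090-0.9511i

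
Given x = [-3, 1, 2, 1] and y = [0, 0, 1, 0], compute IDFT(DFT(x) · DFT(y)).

(x ⊛ y)[n] = Σ(m=0 to 3) x[m] · y[(n-m) mod 4]

Computing each output sample:
(x ⊛ y)[0] = 2
(x ⊛ y)[1] = 1
(x ⊛ y)[2] = -3
(x ⊛ y)[3] = 1

x ⊛ y = [2, 1, -3, 1]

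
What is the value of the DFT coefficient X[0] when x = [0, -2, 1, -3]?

X[0] = Σ(n=0 to 3) x[n] · ω_4^0 = Σ x[n]
= (0) + (-2) + (1) + (-3)

X[0] = -4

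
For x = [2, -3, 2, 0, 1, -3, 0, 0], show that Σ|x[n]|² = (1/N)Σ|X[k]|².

Time domain:
Σ|x[n]|² = |2|² + |-3|² + |2|² + |0|² + |1|² + |-3|² + |0|² + |0|² = 27.0000

Frequency domain:
(1/8)Σ|X[k]|² = (1/8)(|-1|² + |1-2i|² + |1+6i|² + |1+2i|² + |11|² + |1-2i|² + |1-6i|² + |1+2i|²) = (1/8)·216.0000 = 27.0000

Both sides agree, confirming Parseval's theorem.

Σ|x[n]|² = (1/N)Σ|X[k]|² = 27.0000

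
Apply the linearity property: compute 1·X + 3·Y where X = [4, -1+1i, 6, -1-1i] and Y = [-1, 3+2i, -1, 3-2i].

By linearity: DFT(1x + 3y) = 1·DFT(x) + 3·DFT(y)
= 1·[4, -1+1i, 6, -1-1i] + 3·[-1, 3+2i, -1, 3-2i]

Computing element-wise:
Z[0] = 1·(4) + 3·(-1) = 1
Z[1] = 1·(-1+1i) + 3·(3+2i) = 8+7i
Z[2] = 1·(6) + 3·(-1) = 3
Z[3] = 1·(-1-1i) + 3·(3-2i) = 8-7i

DFT(1x + 3y) = 1·X + 3·Y = [1, 8+7i, 3, 8-7i]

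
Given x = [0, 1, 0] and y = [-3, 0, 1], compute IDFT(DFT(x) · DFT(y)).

(x ⊛ y)[n] = Σ(m=0 to 2) x[m] · y[(n-m) mod 3]

Computing each output sample:
(x ⊛ y)[0] = 1
(x ⊛ y)[1] = -3
(x ⊛ y)[2] = 0

x ⊛ y = [1, -3, 0]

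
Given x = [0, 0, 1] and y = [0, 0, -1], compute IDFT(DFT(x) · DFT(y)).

(x ⊛ y)[n] = Σ(m=0 to 2) x[m] · y[(n-m) mod 3]

Computing each output sample:
(x ⊛ y)[0] = 0
(x ⊛ y)[1] = -1
(x ⊛ y)[2] = 0

x ⊛ y = [0, -1, 0]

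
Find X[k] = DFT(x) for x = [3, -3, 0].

X[k] = Σ(n=0 to 2) x[n] · ω_3^(nk)
where ω_3 = e^(-2πi/3)

Computing each X[k]:
X[0] = 0
X[1] = 4.5000+2.5981i
X[2] = 4.5000-2.5981i

X = [0, 4.5000+2.5981i, 4.5000-2.5981i]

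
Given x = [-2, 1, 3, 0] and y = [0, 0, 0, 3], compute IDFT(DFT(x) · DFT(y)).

(x ⊛ y)[n] = Σ(m=0 to 3) x[m] · y[(n-m) mod 4]

Computing each output sample:
(x ⊛ y)[0] = 3
(x ⊛ y)[1] = 9
(x ⊛ y)[2] = 0
(x ⊛ y)[3] = -6

x ⊛ y = [3, 9, 0, -6]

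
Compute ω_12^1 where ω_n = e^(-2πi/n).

ω_12^1 = e^(-2πi·1/12)
= cos(-2π·1/12) + i·sin(-2π·1/12)
= cos(-2π/12) + i·sin(-2π/12)

ω_12^1 = cos(-2π/12) + i·sin(-2π/12) = 0.8660-0.5000i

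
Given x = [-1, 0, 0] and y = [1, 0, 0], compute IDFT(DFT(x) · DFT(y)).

(x ⊛ y)[n] = Σ(m=0 to 2) x[m] · y[(n-m) mod 3]

Computing each output sample:
(x ⊛ y)[0] = -1
(x ⊛ y)[1] = 0
(x ⊛ y)[2] = 0

x ⊛ y = [-1, 0, 0]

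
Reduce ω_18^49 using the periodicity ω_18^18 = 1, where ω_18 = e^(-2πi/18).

Since ω_18^18 = 1, powers reduce modulo 18.
49 mod 18 = 13
So ω_18^49 = ω_18^13 = e^(-2πi·13/18)

ω_18^49 = ω_18^13 = -0.1736+0.9848i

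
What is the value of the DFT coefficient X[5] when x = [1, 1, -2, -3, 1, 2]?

X[5] = Σ(n=0 to 5) x[n] · ω_6^(5n) where ω_6 = e^(-2πi/6)
= (1)·ω_6^0 + (1)·ω_6^5 + (-2)·ω_6^10 + (-3)·ω_6^15 + (1)·ω_6^20 + (2)·ω_6^25

X[5] = 6.0000-3.4641i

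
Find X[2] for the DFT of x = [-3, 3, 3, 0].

X[2] = Σ(n=0 to 3) x[n] · ω_4^(2n) where ω_4 = e^(-2πi/4)
= (-3)·ω_4^0 + (3)·ω_4^2 + (3)·ω_4^4 + (0)·ω_4^6

X[2] = -3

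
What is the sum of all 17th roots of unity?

Sum of all nth roots of unity equals 0 for n > 1 (geometric series with r ≠ 1).

0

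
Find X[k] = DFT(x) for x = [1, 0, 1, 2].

X[k] = Σ(n=0 to 3) x[n] · ω_4^(nk)
where ω_4 = e^(-2πi/4)

Computing each X[k]:
X[0] = 4
X[1] = 2i
X[2] = 0
X[3] = -2i

X = [4, 2i, 0, -2i]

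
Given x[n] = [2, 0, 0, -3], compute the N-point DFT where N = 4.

X[k] = Σ(n=0 to 3) x[n] · ω_4^(nk)
where ω_4 = e^(-2πi/4)

Computing each X[k]:
X[0] = -1
X[1] = 2-3i
X[2] = 5
X[3] = 2+3i

X = [-1, 2-3i, 5, 2+3i]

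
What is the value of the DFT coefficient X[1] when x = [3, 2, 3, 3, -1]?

X[1] = Σ(n=0 to 4) x[n] · ω_5^(1n) where ω_5 = e^(-2πi/5)
= (3)·ω_5^0 + (2)·ω_5^1 + (3)·ω_5^2 + (3)·ω_5^3 + (-1)·ω_5^4

X[1] = -1.5451-2.8532i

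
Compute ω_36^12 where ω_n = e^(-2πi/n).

ω_36^12 = e^(-2πi·12/36)
= cos(-2π·12/36) + i·sin(-2π·12/36)
= cos(-24π/36) + i·sin(-24π/36)

ω_36^12 = cos(-24π/36) + i·sin(-24π/36) = -0.5000-0.8660i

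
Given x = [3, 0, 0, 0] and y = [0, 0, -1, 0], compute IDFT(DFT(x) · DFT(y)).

(x ⊛ y)[n] = Σ(m=0 to 3) x[m] · y[(n-m) mod 4]

Computing each output sample:
(x ⊛ y)[0] = 0
(x ⊛ y)[1] = 0
(x ⊛ y)[2] = -3
(x ⊛ y)[3] = 0

x ⊛ y = [0, 0, -3, 0]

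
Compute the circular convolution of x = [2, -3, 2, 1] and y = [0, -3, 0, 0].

(x ⊛ y)[n] = Σ(m=0 to 3) x[m] · y[(n-m) mod 4]

Computing each output sample:
(x ⊛ y)[0] = -3
(x ⊛ y)[1] = -6
(x ⊛ y)[2] = 9
(x ⊛ y)[3] = -6

x ⊛ y = [-3, -6, 9, -6]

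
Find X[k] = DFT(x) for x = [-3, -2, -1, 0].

X[k] = Σ(n=0 to 3) x[n] · ω_4^(nk)
where ω_4 = e^(-2πi/4)

Computing each X[k]:
X[0] = -6
X[1] = -2+2i
X[2] = -2
X[3] = -2-2i

X = [-6, -2+2i, -2, -2-2i]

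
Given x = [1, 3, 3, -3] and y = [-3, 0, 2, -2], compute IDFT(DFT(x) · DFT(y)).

(x ⊛ y)[n] = Σ(m=0 to 3) x[m] · y[(n-m) mod 4]

Computing each output sample:
(x ⊛ y)[0] = -3
(x ⊛ y)[1] = -21
(x ⊛ y)[2] = -1
(x ⊛ y)[3] = 13

x ⊛ y = [-3, -21, -1, 13]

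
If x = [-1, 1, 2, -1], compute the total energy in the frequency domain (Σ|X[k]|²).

Parseval: Σ|x[n]|² = (1/N)Σ|X[k]|², so Σ|X[k]|² = N·Σ|x[n]|² = 4·7.0000

Σ|X[k]|² = N·Σ|x[n]|² = 4·7.0000 = 28.0000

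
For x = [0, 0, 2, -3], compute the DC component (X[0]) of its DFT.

X[0] = Σ(n=0 to 3) x[n] · ω_4^0 = Σ x[n]
= (0) + (0) + (2) + (-3)

X[0] = -1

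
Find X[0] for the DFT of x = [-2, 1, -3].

X[0] = Σ(n=0 to 2) x[n] · ω_3^0 = Σ x[n]
= (-2) + (1) + (-3)

X[0] = -4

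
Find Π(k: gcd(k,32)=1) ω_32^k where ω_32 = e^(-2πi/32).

The primitive 32nd roots of unity are ω_32^k for k coprime to 32: k ∈ {1, 3, 5, 7, 9, 11, 13, 15, 17, 19, 21, 23, 25, 27, 29, 31}
Their product equals the constant term of the cyclotomic polynomial Φ_32(x) up to sign.
For n ≥ 3, the product of all primitive nth roots of unity is 1. (For n=1 it is 1; for n=2 it is -1.)

1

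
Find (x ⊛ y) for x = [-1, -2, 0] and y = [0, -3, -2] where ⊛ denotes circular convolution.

(x ⊛ y)[n] = Σ(m=0 to 2) x[m] · y[(n-m) mod 3]

Computing each output sample:
(x ⊛ y)[0] = 4
(x ⊛ y)[1] = 3
(x ⊛ y)[2] = 8

x ⊛ y = [4, 3, 8]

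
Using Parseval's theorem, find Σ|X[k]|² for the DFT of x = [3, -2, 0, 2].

Parseval: Σ|x[n]|² = (1/N)Σ|X[k]|², so Σ|X[k]|² = N·Σ|x[n]|² = 4·17.0000

Σ|X[k]|² = N·Σ|x[n]|² = 4·17.0000 = 68.0000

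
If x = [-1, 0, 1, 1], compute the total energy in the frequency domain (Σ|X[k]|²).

Parseval: Σ|x[n]|² = (1/N)Σ|X[k]|², so Σ|X[k]|² = N·Σ|x[n]|² = 4·3.0000

Σ|X[k]|² = N·Σ|x[n]|² = 4·3.0000 = 12.0000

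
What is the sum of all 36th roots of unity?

Sum of all nth roots of unity equals 0 for n > 1 (geometric series with r ≠ 1).

0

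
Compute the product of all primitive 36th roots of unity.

The primitive 36th roots of unity are ω_36^k for k coprime to 36: k ∈ {1, 5, 7, 11, 13, 17, 19, 23, 25, 29, 31, 35}
Their product equals the constant term of the cyclotomic polynomial Φ_36(x) up to sign.
For n ≥ 3, the product of all primitive nth roots of unity is 1. (For n=1 it is 1; for n=2 it is -1.)

1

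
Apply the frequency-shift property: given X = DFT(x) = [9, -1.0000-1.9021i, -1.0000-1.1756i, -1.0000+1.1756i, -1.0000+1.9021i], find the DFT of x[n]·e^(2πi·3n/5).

Modulation property: DFT(ω_5^(-3n)·x[n]) = X[(k-3) mod 5], so circularly shift X by 3 positions.

X[k-3] = [-1.0000-1.1756i, -1.0000+1.1756i, -1.0000+1.9021i, 9, -1.0000-1.9021i]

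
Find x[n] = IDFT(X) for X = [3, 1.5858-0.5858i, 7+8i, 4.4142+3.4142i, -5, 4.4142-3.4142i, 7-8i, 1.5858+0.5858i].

x[n] = (1/8) Σ(k=0 to 7) X[k] · e^(2πikn/8)

Computing each x[n]:
x[0] = 3
x[1] = -2
x[2] = -1
x[3] = 3
x[4] = 0
x[5] = 0
x[6] = -3
x[7] = 3

x = [3, -2, -1, 3, 0, 0, -3, 3]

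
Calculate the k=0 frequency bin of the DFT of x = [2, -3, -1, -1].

X[0] = Σ(n=0 to 3) x[n] · ω_4^0 = Σ x[n]
= (2) + (-3) + (-1) + (-1)

X[0] = -3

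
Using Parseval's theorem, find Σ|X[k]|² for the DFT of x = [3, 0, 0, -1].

Parseval: Σ|x[n]|² = (1/N)Σ|X[k]|², so Σ|X[k]|² = N·Σ|x[n]|² = 4·10.0000

Σ|X[k]|² = N·Σ|x[n]|² = 4·10.0000 = 40.0000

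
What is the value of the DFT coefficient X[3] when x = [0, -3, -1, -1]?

X[3] = Σ(n=0 to 3) x[n] · ω_4^(3n) where ω_4 = e^(-2πi/4)
= (0)·ω_4^0 + (-3)·ω_4^3 + (-1)·ω_4^6 + (-1)·ω_4^9

X[3] = 1-2i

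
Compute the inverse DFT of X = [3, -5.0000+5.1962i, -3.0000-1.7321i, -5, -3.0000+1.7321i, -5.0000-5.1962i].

x[n] = (1/6) Σ(k=0 to 5) X[k] · e^(2πikn/6)

Computing each x[n]:
x[0] = -3
x[1] = 0
x[2] = -1
x[3] = 2
x[4] = 3
x[5] = 2

x = [-3, 0, -1, 2, 3, 2]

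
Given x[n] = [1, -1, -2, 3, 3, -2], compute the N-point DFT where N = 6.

X[k] = Σ(n=0 to 5) x[n] · ω_6^(nk)
where ω_6 = e^(-2πi/6)

Computing each X[k]:
X[0] = 2
X[1] = -4.0000+3.4641i
X[2] = 5.0000-5.1962i
X[3] = 2
X[4] = 5.0000+5.1962i
X[5] = -4.0000-3.4641i

X = [2, -4.0000+3.4641i, 5.0000-5.1962i, 2, 5.0000+5.1962i, -4.0000-3.4641i]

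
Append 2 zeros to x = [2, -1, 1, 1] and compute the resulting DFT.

Original 4-point DFT: [3, 1+2i, 3, 1-2i]
Zero-padded 6-point DFT provides frequency interpolation.

DFT_6([x, 0, ...]) = [3, 0, 3.0000+1.7321i, 3, 3.0000-1.7321i, 0]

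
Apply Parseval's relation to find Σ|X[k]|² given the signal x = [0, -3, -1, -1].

Parseval: Σ|x[n]|² = (1/N)Σ|X[k]|², so Σ|X[k]|² = N·Σ|x[n]|² = 4·11.0000

Σ|X[k]|² = N·Σ|x[n]|² = 4·11.0000 = 44.0000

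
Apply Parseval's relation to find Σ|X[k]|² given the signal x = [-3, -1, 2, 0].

Parseval: Σ|x[n]|² = (1/N)Σ|X[k]|², so Σ|X[k]|² = N·Σ|x[n]|² = 4·14.0000

Σ|X[k]|² = N·Σ|x[n]|² = 4·14.0000 = 56.0000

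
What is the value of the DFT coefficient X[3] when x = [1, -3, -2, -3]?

X[3] = Σ(n=0 to 3) x[n] · ω_4^(3n) where ω_4 = e^(-2πi/4)
= (1)·ω_4^0 + (-3)·ω_4^3 + (-2)·ω_4^6 + (-3)·ω_4^9

X[3] = 3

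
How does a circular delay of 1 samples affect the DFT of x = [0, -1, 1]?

Time shift by 1: X_shifted[k] = ω_3^(1k) · X[k]
Shifted x = [1, 0, -1]

DFT(x[n-1]) = [0, 1.5000-0.8660i, 1.5000+0.8660i]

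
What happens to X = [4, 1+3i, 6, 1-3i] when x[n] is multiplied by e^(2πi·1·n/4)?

Modulation property: DFT(ω_4^(-1n)·x[n]) = X[(k-1) mod 4], so circularly shift X by 1 positions.

X[k-1] = [1-3i, 4, 1+3i, 6]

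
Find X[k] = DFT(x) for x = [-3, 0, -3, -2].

X[k] = Σ(n=0 to 3) x[n] · ω_4^(nk)
where ω_4 = e^(-2πi/4)

Computing each X[k]:
X[0] = -8
X[1] = -2i
X[2] = -4
X[3] = 2i

X = [-8, -2i, -4, 2i]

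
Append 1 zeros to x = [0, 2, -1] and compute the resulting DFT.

Original 3-point DFT: [1, -0.5000-2.5981i, -0.5000+2.5981i]
Zero-padded 4-point DFT provides frequency interpolation.

DFT_4([x, 0, ...]) = [1, 1-2i, -3, 1+2i]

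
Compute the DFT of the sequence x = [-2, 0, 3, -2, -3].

X[k] = Σ(n=0 to 4) x[n] · ω_5^(nk)
where ω_5 = e^(-2πi/5)

Computing each X[k]:
X[0] = -4
X[1] = -3.7361-5.7921i
X[2] = 0.7361+2.9919i
X[3] = 0.7361-2.9919i
X[4] = -3.7361+5.7921i

X = [-4, -3.7361-5.7921i, 0.7361+2.9919i, 0.7361-2.9919i, -3.7361+5.7921i]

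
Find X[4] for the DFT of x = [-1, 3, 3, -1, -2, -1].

X[4] = Σ(n=0 to 5) x[n] · ω_6^(4n) where ω_6 = e^(-2πi/6)
= (-1)·ω_6^0 + (3)·ω_6^4 + (3)·ω_6^8 + (-1)·ω_6^12 + (-2)·ω_6^16 + (-1)·ω_6^20

X[4] = -3.5000-0.8660i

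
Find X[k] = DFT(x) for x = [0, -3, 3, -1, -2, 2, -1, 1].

X[k] = Σ(n=0 to 7) x[n] · ω_8^(nk)
where ω_8 = e^(-2πi/8)

Computing each X[k]:
X[0] = -1
X[1] = -0.1213+0.9497i
X[2] = -4+1i
X[3] = 4.1213+8.9497i
X[4] = 1
X[5] = 4.1213-8.9497i
X[6] = -4-1i
X[7] = -0.1213-0.9497i

X = [-1, -0.1213+0.9497i, -4+1i, 4.1213+8.9497i, 1, 4.1213-8.9497i, -4-1i, -0.1213-0.9497i]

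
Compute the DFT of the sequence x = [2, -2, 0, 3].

X[k] = Σ(n=0 to 3) x[n] · ω_4^(nk)
where ω_4 = e^(-2πi/4)

Computing each X[k]:
X[0] = 3
X[1] = 2+5i
X[2] = 1
X[3] = 2-5i

X = [3, 2+5i, 1, 2-5i]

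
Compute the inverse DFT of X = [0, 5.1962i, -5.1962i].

x[n] = (1/3) Σ(k=0 to 2) X[k] · e^(2πikn/3)

Computing each x[n]:
x[0] = 0
x[1] = -3
x[2] = 3

x = [0, -3, 3]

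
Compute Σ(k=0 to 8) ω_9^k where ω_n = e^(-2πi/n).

Sum of all nth roots of unity equals 0 for n > 1 (geometric series with r ≠ 1).

0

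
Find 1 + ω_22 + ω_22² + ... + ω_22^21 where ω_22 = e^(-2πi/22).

Sum of all nth roots of unity equals 0 for n > 1 (geometric series with r ≠ 1).

0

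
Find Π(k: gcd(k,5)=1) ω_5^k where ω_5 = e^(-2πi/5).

The primitive 5th roots of unity are ω_5^k for k coprime to 5: k ∈ {1, 2, 3, 4}
Their product equals the constant term of the cyclotomic polynomial Φ_5(x) up to sign.
For n ≥ 3, the product of all primitive nth roots of unity is 1. (For n=1 it is 1; for n=2 it is -1.)

1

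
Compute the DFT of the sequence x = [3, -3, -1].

X[k] = Σ(n=0 to 2) x[n] · ω_3^(nk)
where ω_3 = e^(-2πi/3)

Computing each X[k]:
X[0] = -1
X[1] = 5.0000+1.7321i
X[2] = 5.0000-1.7321i

X = [-1, 5.0000+1.7321i, 5.0000-1.7321i]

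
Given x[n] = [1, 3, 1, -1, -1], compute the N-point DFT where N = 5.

X[k] = Σ(n=0 to 4) x[n] · ω_5^(nk)
where ω_5 = e^(-2πi/5)

Computing each X[k]:
X[0] = 3
X[1] = 1.6180-4.9798i
X[2] = -0.6180-0.4490i
X[3] = -0.6180+0.4490i
X[4] = 1.6180+4.9798i

X = [3, 1.6180-4.9798i, -0.6180-0.4490i, -0.6180+0.4490i, 1.6180+4.9798i]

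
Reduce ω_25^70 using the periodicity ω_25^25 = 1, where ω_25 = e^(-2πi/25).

Since ω_25^25 = 1, powers reduce modulo 25.
70 mod 25 = 20
So ω_25^70 = ω_25^20 = e^(-2πi·20/25)

ω_25^70 = ω_25^20 = 0.3090+0.9511i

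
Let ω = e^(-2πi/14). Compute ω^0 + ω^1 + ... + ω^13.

Sum of all nth roots of unity equals 0 for n > 1 (geometric series with r ≠ 1).

0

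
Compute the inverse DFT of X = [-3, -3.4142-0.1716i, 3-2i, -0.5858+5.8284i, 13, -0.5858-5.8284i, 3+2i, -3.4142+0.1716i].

x[n] = (1/8) Σ(k=0 to 7) X[k] · e^(2πikn/8)

Computing each x[n]:
x[0] = 1
x[1] = -3
x[2] = 2
x[3] = -3
x[4] = 3
x[5] = 0
x[6] = -1
x[7] = -2

x = [1, -3, 2, -3, 3, 0, -1, -2]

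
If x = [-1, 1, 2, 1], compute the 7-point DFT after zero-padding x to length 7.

Original 4-point DFT: [3, -3, -1, -3]
Zero-padded 7-point DFT provides frequency interpolation.

DFT_7([x, 0, ...]) = [3, -1.7225-3.1656i, -2.4010+0.6747i, -0.8765+0.1549i, -0.8765-0.1549i, -2.4010-0.6747i, -1.7225+3.1656i]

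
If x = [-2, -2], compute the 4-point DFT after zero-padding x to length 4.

Original 2-point DFT: [-4, 0]
Zero-padded 4-point DFT provides frequency interpolation.

DFT_4([x, 0, ...]) = [-4, -2+2i, 0, -2-2i]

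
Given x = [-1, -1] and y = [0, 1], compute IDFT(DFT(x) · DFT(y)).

(x ⊛ y)[n] = Σ(m=0 to 1) x[m] · y[(n-m) mod 2]

Computing each output sample:
(x ⊛ y)[0] = -1
(x ⊛ y)[1] = -1

x ⊛ y = [-1, -1]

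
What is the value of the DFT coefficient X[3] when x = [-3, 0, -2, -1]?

X[3] = Σ(n=0 to 3) x[n] · ω_4^(3n) where ω_4 = e^(-2πi/4)
= (-3)·ω_4^0 + (0)·ω_4^3 + (-2)·ω_4^6 + (-1)·ω_4^9

X[3] = -1+1i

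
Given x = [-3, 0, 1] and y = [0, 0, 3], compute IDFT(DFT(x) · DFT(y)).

(x ⊛ y)[n] = Σ(m=0 to 2) x[m] · y[(n-m) mod 3]

Computing each output sample:
(x ⊛ y)[0] = 0
(x ⊛ y)[1] = 3
(x ⊛ y)[2] = -9

x ⊛ y = [0, 3, -9]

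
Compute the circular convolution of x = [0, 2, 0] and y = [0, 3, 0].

(x ⊛ y)[n] = Σ(m=0 to 2) x[m] · y[(n-m) mod 3]

Computing each output sample:
(x ⊛ y)[0] = 0
(x ⊛ y)[1] = 0
(x ⊛ y)[2] = 6

x ⊛ y = [0, 0, 6]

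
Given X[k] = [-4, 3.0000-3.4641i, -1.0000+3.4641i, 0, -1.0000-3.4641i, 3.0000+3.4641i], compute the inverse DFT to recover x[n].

x[n] = (1/6) Σ(k=0 to 5) X[k] · e^(2πikn/6)

Computing each x[n]:
x[0] = 0
x[1] = 0
x[2] = 1
x[3] = -2
x[4] = -3
x[5] = 0

x = [0, 0, 1, -2, -3, 0]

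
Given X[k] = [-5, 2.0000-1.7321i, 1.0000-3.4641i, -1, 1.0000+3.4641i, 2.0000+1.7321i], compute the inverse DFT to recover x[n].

x[n] = (1/6) Σ(k=0 to 5) X[k] · e^(2πikn/6)

Computing each x[n]:
x[0] = 0
x[1] = 1
x[2] = -2
x[3] = -1
x[4] = -1
x[5] = -2

x = [0, 1, -2, -1, -1, -2]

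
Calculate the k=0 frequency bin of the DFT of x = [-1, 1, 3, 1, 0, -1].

X[0] = Σ(n=0 to 5) x[n] · ω_6^0 = Σ x[n]
= (-1) + (1) + (3) + (1) + (0) + (-1)

X[0] = 3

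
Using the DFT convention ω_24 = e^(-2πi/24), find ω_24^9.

ω_24^9 = e^(-2πi·9/24)
= cos(-2π·9/24) + i·sin(-2π·9/24)
= cos(-18π/24) + i·sin(-18π/24)

ω_24^9 = cos(-18π/24) + i·sin(-18π/24) = -0.7071-0.7071i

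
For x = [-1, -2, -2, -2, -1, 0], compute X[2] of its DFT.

X[2] = Σ(n=0 to 5) x[n] · ω_6^(2n) where ω_6 = e^(-2πi/6)
= (-1)·ω_6^0 + (-2)·ω_6^2 + (-2)·ω_6^4 + (-2)·ω_6^6 + (-1)·ω_6^8 + (0)·ω_6^10

X[2] = -0.5000+0.8660i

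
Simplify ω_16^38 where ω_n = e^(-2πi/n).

Since ω_16^16 = 1, powers reduce modulo 16.
38 mod 16 = 6
So ω_16^38 = ω_16^6 = e^(-2πi·6/16)

ω_16^38 = ω_16^6 = -0.7071-0.7071i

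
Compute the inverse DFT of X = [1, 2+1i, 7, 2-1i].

x[n] = (1/4) Σ(k=0 to 3) X[k] · e^(2πikn/4)

Computing each x[n]:
x[0] = 3
x[1] = -2
x[2] = 1
x[3] = -1

x = [3, -2, 1, -1]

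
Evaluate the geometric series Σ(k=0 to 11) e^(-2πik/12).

Sum of all nth roots of unity equals 0 for n > 1 (geometric series with r ≠ 1).

0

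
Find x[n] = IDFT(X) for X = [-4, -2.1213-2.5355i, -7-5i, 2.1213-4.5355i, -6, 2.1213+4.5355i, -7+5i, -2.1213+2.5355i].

x[n] = (1/8) Σ(k=0 to 7) X[k] · e^(2πikn/8)

Computing each x[n]:
x[0] = -3
x[1] = 2
x[2] = 0
x[3] = 1
x[4] = -3
x[5] = 1
x[6] = 1
x[7] = -3

x = [-3, 2, 0, 1, -3, 1, 1, -3]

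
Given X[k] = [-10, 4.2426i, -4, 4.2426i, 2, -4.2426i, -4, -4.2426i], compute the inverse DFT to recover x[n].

x[n] = (1/8) Σ(k=0 to 7) X[k] · e^(2πikn/8)

Computing each x[n]:
x[0] = -2
x[1] = -3
x[2] = 0
x[3] = -3
x[4] = -2
x[5] = 0
x[6] = 0
x[7] = 0

x = [-2, -3, 0, -3, -2, 0, 0, 0]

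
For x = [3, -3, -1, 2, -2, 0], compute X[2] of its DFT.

X[2] = Σ(n=0 to 5) x[n] · ω_6^(2n) where ω_6 = e^(-2πi/6)
= (3)·ω_6^0 + (-3)·ω_6^2 + (-1)·ω_6^4 + (2)·ω_6^6 + (-2)·ω_6^8 + (0)·ω_6^10

X[2] = 8.0000+3.4641i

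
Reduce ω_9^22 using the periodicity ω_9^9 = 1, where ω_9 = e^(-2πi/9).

Since ω_9^9 = 1, powers reduce modulo 9.
22 mod 9 = 4
So ω_9^22 = ω_9^4 = e^(-2πi·4/9)

ω_9^22 = ω_9^4 = -0.9397-0.3420i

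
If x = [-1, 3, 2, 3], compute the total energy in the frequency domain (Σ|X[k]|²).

Parseval: Σ|x[n]|² = (1/N)Σ|X[k]|², so Σ|X[k]|² = N·Σ|x[n]|² = 4·23.0000

Σ|X[k]|² = N·Σ|x[n]|² = 4·23.0000 = 92.0000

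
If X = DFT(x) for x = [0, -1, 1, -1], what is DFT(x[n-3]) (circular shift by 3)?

Time shift by 3: X_shifted[k] = ω_4^(3k) · X[k]
Shifted x = [-1, 1, -1, 0]

DFT(x[n-3]) = [-1, -1i, -3, 1i]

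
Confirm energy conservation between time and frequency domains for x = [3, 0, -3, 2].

Time domain:
Σ|x[n]|² = |3|² + |0|² + |-3|² + |2|² = 22.0000

Frequency domain:
(1/4)Σ|X[k]|² = (1/4)(|2|² + |6+2i|² + |-2|² + |6-2i|²) = (1/4)·88.0000 = 22.0000

Both sides agree, confirming Parseval's theorem.

Σ|x[n]|² = (1/N)Σ|X[k]|² = 22.0000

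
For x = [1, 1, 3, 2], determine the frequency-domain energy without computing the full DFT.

Parseval: Σ|x[n]|² = (1/N)Σ|X[k]|², so Σ|X[k]|² = N·Σ|x[n]|² = 4·15.0000

Σ|X[k]|² = N·Σ|x[n]|² = 4·15.0000 = 60.0000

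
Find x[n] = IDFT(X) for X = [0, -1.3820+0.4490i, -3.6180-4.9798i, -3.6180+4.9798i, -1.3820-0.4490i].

x[n] = (1/5) Σ(k=0 to 4) X[k] · e^(2πikn/5)

Computing each x[n]:
x[0] = -2
x[1] = 2
x[2] = -2
x[3] = 2
x[4] = 0

x = [-2, 2, -2, 2, 0]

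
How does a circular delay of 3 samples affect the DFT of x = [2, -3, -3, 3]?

Time shift by 3: X_shifted[k] = ω_4^(3k) · X[k]
Shifted x = [-3, -3, 3, 2]

DFT(x[n-3]) = [-1, -6+5i, 1, -6-5i]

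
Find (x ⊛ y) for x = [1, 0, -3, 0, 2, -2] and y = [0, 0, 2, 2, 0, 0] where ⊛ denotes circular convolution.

(x ⊛ y)[n] = Σ(m=0 to 5) x[m] · y[(n-m) mod 6]

Computing each output sample:
(x ⊛ y)[0] = 4
(x ⊛ y)[1] = 0
(x ⊛ y)[2] = -2
(x ⊛ y)[3] = 2
(x ⊛ y)[4] = -6
(x ⊛ y)[5] = -6

x ⊛ y = [4, 0, -2, 2, -6, -6]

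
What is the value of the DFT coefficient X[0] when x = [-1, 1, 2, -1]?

X[0] = Σ(n=0 to 3) x[n] · ω_4^0 = Σ x[n]
= (-1) + (1) + (2) + (-1)

X[0] = 1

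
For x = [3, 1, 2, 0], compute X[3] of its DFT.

X[3] = Σ(n=0 to 3) x[n] · ω_4^(3n) where ω_4 = e^(-2πi/4)
= (3)·ω_4^0 + (1)·ω_4^3 + (2)·ω_4^6 + (0)·ω_4^9

X[3] = 1+1i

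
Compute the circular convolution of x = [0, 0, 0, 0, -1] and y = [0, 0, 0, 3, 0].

(x ⊛ y)[n] = Σ(m=0 to 4) x[m] · y[(n-m) mod 5]

Computing each output sample:
(x ⊛ y)[0] = 0
(x ⊛ y)[1] = 0
(x ⊛ y)[2] = -3
(x ⊛ y)[3] = 0
(x ⊛ y)[4] = 0

x ⊛ y = [0, 0, -3, 0, 0]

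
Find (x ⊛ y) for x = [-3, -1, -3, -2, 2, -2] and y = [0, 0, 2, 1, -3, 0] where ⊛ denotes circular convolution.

(x ⊛ y)[n] = Σ(m=0 to 5) x[m] · y[(n-m) mod 6]

Computing each output sample:
(x ⊛ y)[0] = 11
(x ⊛ y)[1] = 4
(x ⊛ y)[2] = -14
(x ⊛ y)[3] = 1
(x ⊛ y)[4] = 2
(x ⊛ y)[5] = -4

x ⊛ y = [11, 4, -14, 1, 2, -4]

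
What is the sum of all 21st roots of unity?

Sum of all nth roots of unity equals 0 for n > 1 (geometric series with r ≠ 1).

0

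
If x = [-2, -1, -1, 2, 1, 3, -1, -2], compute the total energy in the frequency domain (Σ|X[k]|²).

Parseval: Σ|x[n]|² = (1/N)Σ|X[k]|², so Σ|X[k]|² = N·Σ|x[n]|² = 8·25.0000

Σ|X[k]|² = N·Σ|x[n]|² = 8·25.0000 = 200.0000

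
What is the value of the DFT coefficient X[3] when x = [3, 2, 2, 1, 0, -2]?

X[3] = Σ(n=0 to 5) x[n] · ω_6^(3n) where ω_6 = e^(-2πi/6)
= (3)·ω_6^0 + (2)·ω_6^3 + (2)·ω_6^6 + (1)·ω_6^9 + (0)·ω_6^12 + (-2)·ω_6^15

X[3] = 4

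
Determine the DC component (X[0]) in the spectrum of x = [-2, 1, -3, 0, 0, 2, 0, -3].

X[0] = Σ(n=0 to 7) x[n] · ω_8^0 = Σ x[n]
= (-2) + (1) + (-3) + (0) + (0) + (2) + (0) + (-3)

X[0] = -5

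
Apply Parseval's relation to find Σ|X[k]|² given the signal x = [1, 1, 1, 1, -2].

Parseval: Σ|x[n]|² = (1/N)Σ|X[k]|², so Σ|X[k]|² = N·Σ|x[n]|² = 5·8.0000

Σ|X[k]|² = N·Σ|x[n]|² = 5·8.0000 = 40.0000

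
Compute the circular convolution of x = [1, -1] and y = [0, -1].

(x ⊛ y)[n] = Σ(m=0 to 1) x[m] · y[(n-m) mod 2]

Computing each output sample:
(x ⊛ y)[0] = 1
(x ⊛ y)[1] = -1

x ⊛ y = [1, -1]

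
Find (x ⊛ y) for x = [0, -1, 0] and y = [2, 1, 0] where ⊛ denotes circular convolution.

(x ⊛ y)[n] = Σ(m=0 to 2) x[m] · y[(n-m) mod 3]

Computing each output sample:
(x ⊛ y)[0] = 0
(x ⊛ y)[1] = -2
(x ⊛ y)[2] = -1

x ⊛ y = [0, -2, -1]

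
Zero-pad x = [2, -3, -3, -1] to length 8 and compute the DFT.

Original 4-point DFT: [-5, 5+2i, 3, 5-2i]
Zero-padded 8-point DFT provides frequency interpolation.

DFT_8([x, 0, ...]) = [-5, 0.5858+5.8284i, 5+2i, 3.4142-0.1716i, 3, 3.4142+0.1716i, 5-2i, 0.5858-5.8284i]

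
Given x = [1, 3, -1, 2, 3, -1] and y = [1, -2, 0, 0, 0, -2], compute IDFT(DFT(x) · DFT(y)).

(x ⊛ y)[n] = Σ(m=0 to 5) x[m] · y[(n-m) mod 6]

Computing each output sample:
(x ⊛ y)[0] = -3
(x ⊛ y)[1] = 3
(x ⊛ y)[2] = -11
(x ⊛ y)[3] = -2
(x ⊛ y)[4] = 1
(x ⊛ y)[5] = -9

x ⊛ y = [-3, 3, -11, -2, 1, -9]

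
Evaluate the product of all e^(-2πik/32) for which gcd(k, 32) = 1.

The primitive 32nd roots of unity are ω_32^k for k coprime to 32: k ∈ {1, 3, 5, 7, 9, 11, 13, 15, 17, 19, 21, 23, 25, 27, 29, 31}
Their product equals the constant term of the cyclotomic polynomial Φ_32(x) up to sign.
For n ≥ 3, the product of all primitive nth roots of unity is 1. (For n=1 it is 1; for n=2 it is -1.)

1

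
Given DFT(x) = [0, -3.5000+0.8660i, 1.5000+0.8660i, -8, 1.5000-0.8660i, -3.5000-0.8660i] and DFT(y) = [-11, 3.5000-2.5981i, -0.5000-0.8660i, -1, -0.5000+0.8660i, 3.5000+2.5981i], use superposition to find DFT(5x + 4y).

By linearity: DFT(5x + 4y) = 5·DFT(x) + 4·DFT(y)
= 5·[0, -3.5000+0.8660i, 1.5000+0.8660i, -8, 1.5000-0.8660i, -3.5000-0.8660i] + 4·[-11, 3.5000-2.5981i, -0.5000-0.8660i, -1, -0.5000+0.8660i, 3.5000+2.5981i]

Computing element-wise:
Z[0] = 5·(0) + 4·(-11) = -44
Z[1] = 5·(-3.5000+0.8660i) + 4·(3.5000-2.5981i) = -3.5000-6.0624i
Z[2] = 5·(1.5000+0.8660i) + 4·(-0.5000-0.8660i) = 5.5000+0.8660i
Z[3] = 5·(-8) + 4·(-1) = -44
Z[4] = 5·(1.5000-0.8660i) + 4·(-0.5000+0.8660i) = 5.5000-0.8660i
Z[5] = 5·(-3.5000-0.8660i) + 4·(3.5000+2.5981i) = -3.5000+6.0624i

DFT(5x + 4y) = 5·X + 4·Y = [-44, -3.5000-6.0624i, 5.5000+0.8660i, -44, 5.5000-0.8660i, -3.5000+6.0624i]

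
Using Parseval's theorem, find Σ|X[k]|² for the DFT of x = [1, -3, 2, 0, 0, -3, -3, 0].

Parseval: Σ|x[n]|² = (1/N)Σ|X[k]|², so Σ|X[k]|² = N·Σ|x[n]|² = 8·32.0000

Σ|X[k]|² = N·Σ|x[n]|² = 8·32.0000 = 256.0000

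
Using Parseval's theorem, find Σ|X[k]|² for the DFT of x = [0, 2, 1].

Parseval: Σ|x[n]|² = (1/N)Σ|X[k]|², so Σ|X[k]|² = N·Σ|x[n]|² = 3·5.0000

Σ|X[k]|² = N·Σ|x[n]|² = 3·5.0000 = 15.0000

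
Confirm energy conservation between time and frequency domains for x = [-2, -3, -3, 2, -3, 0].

Time domain:
Σ|x[n]|² = |-2|² + |-3|² + |-3|² + |2|² + |-3|² + |0|² = 35.0000

Frequency domain:
(1/6)Σ|X[k]|² = (1/6)(|-9|² + |-2.5000+2.5981i|² + |4.5000+2.5981i|² + |-7|² + |4.5000-2.5981i|² + |-2.5000-2.5981i|²) = (1/6)·210.0000 = 35.0000

Both sides agree, confirming Parseval's theorem.

Σ|x[n]|² = (1/N)Σ|X[k]|² = 35.0000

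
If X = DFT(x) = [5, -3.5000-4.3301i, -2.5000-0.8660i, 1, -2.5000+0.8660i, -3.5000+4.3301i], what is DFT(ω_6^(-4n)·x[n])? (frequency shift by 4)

Modulation property: DFT(ω_6^(-4n)·x[n]) = X[(k-4) mod 6], so circularly shift X by 4 positions.

X[k-4] = [-2.5000-0.8660i, 1, -2.5000+0.8660i, -3.5000+4.3301i, 5, -3.5000-4.3301i]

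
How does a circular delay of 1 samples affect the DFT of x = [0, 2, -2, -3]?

Time shift by 1: X_shifted[k] = ω_4^(1k) · X[k]
Shifted x = [-3, 0, 2, -2]

DFT(x[n-1]) = [-3, -5-2i, 1, -5+2i]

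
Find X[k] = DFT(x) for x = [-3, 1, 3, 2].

X[k] = Σ(n=0 to 3) x[n] · ω_4^(nk)
where ω_4 = e^(-2πi/4)

Computing each X[k]:
X[0] = 3
X[1] = -6+1i
X[2] = -3
X[3] = -6-1i

X = [3, -6+1i, -3, -6-1i]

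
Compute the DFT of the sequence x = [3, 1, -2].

X[k] = Σ(n=0 to 2) x[n] · ω_3^(nk)
where ω_3 = e^(-2πi/3)

Computing each X[k]:
X[0] = 2
X[1] = 3.5000-2.5981i
X[2] = 3.5000+2.5981i

X = [2, 3.5000-2.5981i, 3.5000+2.5981i]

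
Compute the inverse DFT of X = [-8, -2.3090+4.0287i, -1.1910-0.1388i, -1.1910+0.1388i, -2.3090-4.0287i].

x[n] = (1/5) Σ(k=0 to 4) X[k] · e^(2πikn/5)

Computing each x[n]:
x[0] = -3
x[1] = -3
x[2] = -2
x[3] = 0
x[4] = 0

x = [-3, -3, -2, 0, 0]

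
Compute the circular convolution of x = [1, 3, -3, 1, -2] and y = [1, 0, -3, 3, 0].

(x ⊛ y)[n] = Σ(m=0 to 4) x[m] · y[(n-m) mod 5]

Computing each output sample:
(x ⊛ y)[0] = -11
(x ⊛ y)[1] = 12
(x ⊛ y)[2] = -12
(x ⊛ y)[3] = -5
(x ⊛ y)[4] = 16

x ⊛ y = [-11, 12, -12, -5, 16]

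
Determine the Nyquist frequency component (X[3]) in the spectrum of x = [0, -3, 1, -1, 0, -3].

X[3] = Σ(n=0 to 5) x[n] · ω_6^(3n) where ω_6 = e^(-2πi/6)
= (0)·ω_6^0 + (-3)·ω_6^3 + (1)·ω_6^6 + (-1)·ω_6^9 + (0)·ω_6^12 + (-3)·ω_6^15

X[3] = 8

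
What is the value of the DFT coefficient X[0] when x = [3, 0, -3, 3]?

X[0] = Σ(n=0 to 3) x[n] · ω_4^0 = Σ x[n]
= (3) + (0) + (-3) + (3)

X[0] = 3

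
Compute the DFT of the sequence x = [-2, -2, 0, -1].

X[k] = Σ(n=0 to 3) x[n] · ω_4^(nk)
where ω_4 = e^(-2πi/4)

Computing each X[k]:
X[0] = -5
X[1] = -2+1i
X[2] = 1
X[3] = -2-1i

X = [-5, -2+1i, 1, -2-1i]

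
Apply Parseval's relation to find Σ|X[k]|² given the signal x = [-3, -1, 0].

Parseval: Σ|x[n]|² = (1/N)Σ|X[k]|², so Σ|X[k]|² = N·Σ|x[n]|² = 3·10.0000

Σ|X[k]|² = N·Σ|x[n]|² = 3·10.0000 = 30.0000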